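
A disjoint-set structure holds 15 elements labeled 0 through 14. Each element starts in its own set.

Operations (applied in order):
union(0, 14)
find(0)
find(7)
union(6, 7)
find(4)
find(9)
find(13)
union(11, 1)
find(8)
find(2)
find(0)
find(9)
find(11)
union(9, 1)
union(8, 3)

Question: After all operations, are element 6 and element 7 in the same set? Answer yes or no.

Answer: yes

Derivation:
Step 1: union(0, 14) -> merged; set of 0 now {0, 14}
Step 2: find(0) -> no change; set of 0 is {0, 14}
Step 3: find(7) -> no change; set of 7 is {7}
Step 4: union(6, 7) -> merged; set of 6 now {6, 7}
Step 5: find(4) -> no change; set of 4 is {4}
Step 6: find(9) -> no change; set of 9 is {9}
Step 7: find(13) -> no change; set of 13 is {13}
Step 8: union(11, 1) -> merged; set of 11 now {1, 11}
Step 9: find(8) -> no change; set of 8 is {8}
Step 10: find(2) -> no change; set of 2 is {2}
Step 11: find(0) -> no change; set of 0 is {0, 14}
Step 12: find(9) -> no change; set of 9 is {9}
Step 13: find(11) -> no change; set of 11 is {1, 11}
Step 14: union(9, 1) -> merged; set of 9 now {1, 9, 11}
Step 15: union(8, 3) -> merged; set of 8 now {3, 8}
Set of 6: {6, 7}; 7 is a member.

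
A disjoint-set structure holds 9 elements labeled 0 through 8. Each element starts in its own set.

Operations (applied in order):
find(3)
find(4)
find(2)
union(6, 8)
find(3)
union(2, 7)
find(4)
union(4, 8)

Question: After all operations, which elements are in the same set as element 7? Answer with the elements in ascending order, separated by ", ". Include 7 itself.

Step 1: find(3) -> no change; set of 3 is {3}
Step 2: find(4) -> no change; set of 4 is {4}
Step 3: find(2) -> no change; set of 2 is {2}
Step 4: union(6, 8) -> merged; set of 6 now {6, 8}
Step 5: find(3) -> no change; set of 3 is {3}
Step 6: union(2, 7) -> merged; set of 2 now {2, 7}
Step 7: find(4) -> no change; set of 4 is {4}
Step 8: union(4, 8) -> merged; set of 4 now {4, 6, 8}
Component of 7: {2, 7}

Answer: 2, 7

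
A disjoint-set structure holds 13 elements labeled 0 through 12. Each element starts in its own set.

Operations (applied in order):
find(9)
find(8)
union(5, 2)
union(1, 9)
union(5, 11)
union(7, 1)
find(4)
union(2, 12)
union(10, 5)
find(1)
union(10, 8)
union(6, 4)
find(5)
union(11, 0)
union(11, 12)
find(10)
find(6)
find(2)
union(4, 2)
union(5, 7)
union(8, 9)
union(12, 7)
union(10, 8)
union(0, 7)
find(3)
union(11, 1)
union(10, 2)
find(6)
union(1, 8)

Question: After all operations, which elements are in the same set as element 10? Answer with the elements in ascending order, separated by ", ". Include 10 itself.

Answer: 0, 1, 2, 4, 5, 6, 7, 8, 9, 10, 11, 12

Derivation:
Step 1: find(9) -> no change; set of 9 is {9}
Step 2: find(8) -> no change; set of 8 is {8}
Step 3: union(5, 2) -> merged; set of 5 now {2, 5}
Step 4: union(1, 9) -> merged; set of 1 now {1, 9}
Step 5: union(5, 11) -> merged; set of 5 now {2, 5, 11}
Step 6: union(7, 1) -> merged; set of 7 now {1, 7, 9}
Step 7: find(4) -> no change; set of 4 is {4}
Step 8: union(2, 12) -> merged; set of 2 now {2, 5, 11, 12}
Step 9: union(10, 5) -> merged; set of 10 now {2, 5, 10, 11, 12}
Step 10: find(1) -> no change; set of 1 is {1, 7, 9}
Step 11: union(10, 8) -> merged; set of 10 now {2, 5, 8, 10, 11, 12}
Step 12: union(6, 4) -> merged; set of 6 now {4, 6}
Step 13: find(5) -> no change; set of 5 is {2, 5, 8, 10, 11, 12}
Step 14: union(11, 0) -> merged; set of 11 now {0, 2, 5, 8, 10, 11, 12}
Step 15: union(11, 12) -> already same set; set of 11 now {0, 2, 5, 8, 10, 11, 12}
Step 16: find(10) -> no change; set of 10 is {0, 2, 5, 8, 10, 11, 12}
Step 17: find(6) -> no change; set of 6 is {4, 6}
Step 18: find(2) -> no change; set of 2 is {0, 2, 5, 8, 10, 11, 12}
Step 19: union(4, 2) -> merged; set of 4 now {0, 2, 4, 5, 6, 8, 10, 11, 12}
Step 20: union(5, 7) -> merged; set of 5 now {0, 1, 2, 4, 5, 6, 7, 8, 9, 10, 11, 12}
Step 21: union(8, 9) -> already same set; set of 8 now {0, 1, 2, 4, 5, 6, 7, 8, 9, 10, 11, 12}
Step 22: union(12, 7) -> already same set; set of 12 now {0, 1, 2, 4, 5, 6, 7, 8, 9, 10, 11, 12}
Step 23: union(10, 8) -> already same set; set of 10 now {0, 1, 2, 4, 5, 6, 7, 8, 9, 10, 11, 12}
Step 24: union(0, 7) -> already same set; set of 0 now {0, 1, 2, 4, 5, 6, 7, 8, 9, 10, 11, 12}
Step 25: find(3) -> no change; set of 3 is {3}
Step 26: union(11, 1) -> already same set; set of 11 now {0, 1, 2, 4, 5, 6, 7, 8, 9, 10, 11, 12}
Step 27: union(10, 2) -> already same set; set of 10 now {0, 1, 2, 4, 5, 6, 7, 8, 9, 10, 11, 12}
Step 28: find(6) -> no change; set of 6 is {0, 1, 2, 4, 5, 6, 7, 8, 9, 10, 11, 12}
Step 29: union(1, 8) -> already same set; set of 1 now {0, 1, 2, 4, 5, 6, 7, 8, 9, 10, 11, 12}
Component of 10: {0, 1, 2, 4, 5, 6, 7, 8, 9, 10, 11, 12}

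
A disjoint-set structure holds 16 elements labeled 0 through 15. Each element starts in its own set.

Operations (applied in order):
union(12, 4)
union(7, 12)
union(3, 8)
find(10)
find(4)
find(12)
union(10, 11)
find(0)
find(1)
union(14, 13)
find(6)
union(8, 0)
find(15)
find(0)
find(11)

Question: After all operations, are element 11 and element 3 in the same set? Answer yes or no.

Step 1: union(12, 4) -> merged; set of 12 now {4, 12}
Step 2: union(7, 12) -> merged; set of 7 now {4, 7, 12}
Step 3: union(3, 8) -> merged; set of 3 now {3, 8}
Step 4: find(10) -> no change; set of 10 is {10}
Step 5: find(4) -> no change; set of 4 is {4, 7, 12}
Step 6: find(12) -> no change; set of 12 is {4, 7, 12}
Step 7: union(10, 11) -> merged; set of 10 now {10, 11}
Step 8: find(0) -> no change; set of 0 is {0}
Step 9: find(1) -> no change; set of 1 is {1}
Step 10: union(14, 13) -> merged; set of 14 now {13, 14}
Step 11: find(6) -> no change; set of 6 is {6}
Step 12: union(8, 0) -> merged; set of 8 now {0, 3, 8}
Step 13: find(15) -> no change; set of 15 is {15}
Step 14: find(0) -> no change; set of 0 is {0, 3, 8}
Step 15: find(11) -> no change; set of 11 is {10, 11}
Set of 11: {10, 11}; 3 is not a member.

Answer: no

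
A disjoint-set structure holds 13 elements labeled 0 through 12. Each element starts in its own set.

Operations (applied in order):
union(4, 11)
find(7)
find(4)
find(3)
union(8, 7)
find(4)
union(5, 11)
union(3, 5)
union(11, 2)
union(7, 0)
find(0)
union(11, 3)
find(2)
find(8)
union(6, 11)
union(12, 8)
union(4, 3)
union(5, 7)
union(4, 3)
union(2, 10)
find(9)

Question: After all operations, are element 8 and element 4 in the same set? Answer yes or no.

Answer: yes

Derivation:
Step 1: union(4, 11) -> merged; set of 4 now {4, 11}
Step 2: find(7) -> no change; set of 7 is {7}
Step 3: find(4) -> no change; set of 4 is {4, 11}
Step 4: find(3) -> no change; set of 3 is {3}
Step 5: union(8, 7) -> merged; set of 8 now {7, 8}
Step 6: find(4) -> no change; set of 4 is {4, 11}
Step 7: union(5, 11) -> merged; set of 5 now {4, 5, 11}
Step 8: union(3, 5) -> merged; set of 3 now {3, 4, 5, 11}
Step 9: union(11, 2) -> merged; set of 11 now {2, 3, 4, 5, 11}
Step 10: union(7, 0) -> merged; set of 7 now {0, 7, 8}
Step 11: find(0) -> no change; set of 0 is {0, 7, 8}
Step 12: union(11, 3) -> already same set; set of 11 now {2, 3, 4, 5, 11}
Step 13: find(2) -> no change; set of 2 is {2, 3, 4, 5, 11}
Step 14: find(8) -> no change; set of 8 is {0, 7, 8}
Step 15: union(6, 11) -> merged; set of 6 now {2, 3, 4, 5, 6, 11}
Step 16: union(12, 8) -> merged; set of 12 now {0, 7, 8, 12}
Step 17: union(4, 3) -> already same set; set of 4 now {2, 3, 4, 5, 6, 11}
Step 18: union(5, 7) -> merged; set of 5 now {0, 2, 3, 4, 5, 6, 7, 8, 11, 12}
Step 19: union(4, 3) -> already same set; set of 4 now {0, 2, 3, 4, 5, 6, 7, 8, 11, 12}
Step 20: union(2, 10) -> merged; set of 2 now {0, 2, 3, 4, 5, 6, 7, 8, 10, 11, 12}
Step 21: find(9) -> no change; set of 9 is {9}
Set of 8: {0, 2, 3, 4, 5, 6, 7, 8, 10, 11, 12}; 4 is a member.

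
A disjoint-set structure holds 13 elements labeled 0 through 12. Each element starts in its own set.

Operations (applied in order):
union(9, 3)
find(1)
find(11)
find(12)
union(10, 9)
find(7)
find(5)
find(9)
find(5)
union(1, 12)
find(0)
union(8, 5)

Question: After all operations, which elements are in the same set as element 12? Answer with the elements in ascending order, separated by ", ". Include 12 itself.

Step 1: union(9, 3) -> merged; set of 9 now {3, 9}
Step 2: find(1) -> no change; set of 1 is {1}
Step 3: find(11) -> no change; set of 11 is {11}
Step 4: find(12) -> no change; set of 12 is {12}
Step 5: union(10, 9) -> merged; set of 10 now {3, 9, 10}
Step 6: find(7) -> no change; set of 7 is {7}
Step 7: find(5) -> no change; set of 5 is {5}
Step 8: find(9) -> no change; set of 9 is {3, 9, 10}
Step 9: find(5) -> no change; set of 5 is {5}
Step 10: union(1, 12) -> merged; set of 1 now {1, 12}
Step 11: find(0) -> no change; set of 0 is {0}
Step 12: union(8, 5) -> merged; set of 8 now {5, 8}
Component of 12: {1, 12}

Answer: 1, 12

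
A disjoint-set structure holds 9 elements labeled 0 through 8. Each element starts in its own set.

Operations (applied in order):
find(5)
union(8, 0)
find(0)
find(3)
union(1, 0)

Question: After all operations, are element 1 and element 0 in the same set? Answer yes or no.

Step 1: find(5) -> no change; set of 5 is {5}
Step 2: union(8, 0) -> merged; set of 8 now {0, 8}
Step 3: find(0) -> no change; set of 0 is {0, 8}
Step 4: find(3) -> no change; set of 3 is {3}
Step 5: union(1, 0) -> merged; set of 1 now {0, 1, 8}
Set of 1: {0, 1, 8}; 0 is a member.

Answer: yes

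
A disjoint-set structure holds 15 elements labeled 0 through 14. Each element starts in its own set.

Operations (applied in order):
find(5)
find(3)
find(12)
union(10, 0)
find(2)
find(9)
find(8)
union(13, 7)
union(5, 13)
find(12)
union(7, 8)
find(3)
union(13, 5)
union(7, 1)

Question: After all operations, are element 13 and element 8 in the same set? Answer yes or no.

Answer: yes

Derivation:
Step 1: find(5) -> no change; set of 5 is {5}
Step 2: find(3) -> no change; set of 3 is {3}
Step 3: find(12) -> no change; set of 12 is {12}
Step 4: union(10, 0) -> merged; set of 10 now {0, 10}
Step 5: find(2) -> no change; set of 2 is {2}
Step 6: find(9) -> no change; set of 9 is {9}
Step 7: find(8) -> no change; set of 8 is {8}
Step 8: union(13, 7) -> merged; set of 13 now {7, 13}
Step 9: union(5, 13) -> merged; set of 5 now {5, 7, 13}
Step 10: find(12) -> no change; set of 12 is {12}
Step 11: union(7, 8) -> merged; set of 7 now {5, 7, 8, 13}
Step 12: find(3) -> no change; set of 3 is {3}
Step 13: union(13, 5) -> already same set; set of 13 now {5, 7, 8, 13}
Step 14: union(7, 1) -> merged; set of 7 now {1, 5, 7, 8, 13}
Set of 13: {1, 5, 7, 8, 13}; 8 is a member.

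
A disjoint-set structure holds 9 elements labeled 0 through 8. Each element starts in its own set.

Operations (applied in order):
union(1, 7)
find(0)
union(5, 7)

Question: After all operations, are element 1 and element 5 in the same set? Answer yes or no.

Answer: yes

Derivation:
Step 1: union(1, 7) -> merged; set of 1 now {1, 7}
Step 2: find(0) -> no change; set of 0 is {0}
Step 3: union(5, 7) -> merged; set of 5 now {1, 5, 7}
Set of 1: {1, 5, 7}; 5 is a member.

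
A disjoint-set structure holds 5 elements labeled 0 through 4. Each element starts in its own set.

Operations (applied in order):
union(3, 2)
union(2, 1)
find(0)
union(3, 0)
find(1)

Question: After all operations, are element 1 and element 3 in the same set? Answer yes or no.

Answer: yes

Derivation:
Step 1: union(3, 2) -> merged; set of 3 now {2, 3}
Step 2: union(2, 1) -> merged; set of 2 now {1, 2, 3}
Step 3: find(0) -> no change; set of 0 is {0}
Step 4: union(3, 0) -> merged; set of 3 now {0, 1, 2, 3}
Step 5: find(1) -> no change; set of 1 is {0, 1, 2, 3}
Set of 1: {0, 1, 2, 3}; 3 is a member.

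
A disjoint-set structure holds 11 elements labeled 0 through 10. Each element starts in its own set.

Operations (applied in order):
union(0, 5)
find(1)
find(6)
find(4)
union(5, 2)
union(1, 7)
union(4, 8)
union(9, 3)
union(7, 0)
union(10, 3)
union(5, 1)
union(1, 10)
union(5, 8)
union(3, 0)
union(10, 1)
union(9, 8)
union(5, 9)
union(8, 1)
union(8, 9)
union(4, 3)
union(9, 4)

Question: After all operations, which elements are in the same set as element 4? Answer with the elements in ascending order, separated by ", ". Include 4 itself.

Answer: 0, 1, 2, 3, 4, 5, 7, 8, 9, 10

Derivation:
Step 1: union(0, 5) -> merged; set of 0 now {0, 5}
Step 2: find(1) -> no change; set of 1 is {1}
Step 3: find(6) -> no change; set of 6 is {6}
Step 4: find(4) -> no change; set of 4 is {4}
Step 5: union(5, 2) -> merged; set of 5 now {0, 2, 5}
Step 6: union(1, 7) -> merged; set of 1 now {1, 7}
Step 7: union(4, 8) -> merged; set of 4 now {4, 8}
Step 8: union(9, 3) -> merged; set of 9 now {3, 9}
Step 9: union(7, 0) -> merged; set of 7 now {0, 1, 2, 5, 7}
Step 10: union(10, 3) -> merged; set of 10 now {3, 9, 10}
Step 11: union(5, 1) -> already same set; set of 5 now {0, 1, 2, 5, 7}
Step 12: union(1, 10) -> merged; set of 1 now {0, 1, 2, 3, 5, 7, 9, 10}
Step 13: union(5, 8) -> merged; set of 5 now {0, 1, 2, 3, 4, 5, 7, 8, 9, 10}
Step 14: union(3, 0) -> already same set; set of 3 now {0, 1, 2, 3, 4, 5, 7, 8, 9, 10}
Step 15: union(10, 1) -> already same set; set of 10 now {0, 1, 2, 3, 4, 5, 7, 8, 9, 10}
Step 16: union(9, 8) -> already same set; set of 9 now {0, 1, 2, 3, 4, 5, 7, 8, 9, 10}
Step 17: union(5, 9) -> already same set; set of 5 now {0, 1, 2, 3, 4, 5, 7, 8, 9, 10}
Step 18: union(8, 1) -> already same set; set of 8 now {0, 1, 2, 3, 4, 5, 7, 8, 9, 10}
Step 19: union(8, 9) -> already same set; set of 8 now {0, 1, 2, 3, 4, 5, 7, 8, 9, 10}
Step 20: union(4, 3) -> already same set; set of 4 now {0, 1, 2, 3, 4, 5, 7, 8, 9, 10}
Step 21: union(9, 4) -> already same set; set of 9 now {0, 1, 2, 3, 4, 5, 7, 8, 9, 10}
Component of 4: {0, 1, 2, 3, 4, 5, 7, 8, 9, 10}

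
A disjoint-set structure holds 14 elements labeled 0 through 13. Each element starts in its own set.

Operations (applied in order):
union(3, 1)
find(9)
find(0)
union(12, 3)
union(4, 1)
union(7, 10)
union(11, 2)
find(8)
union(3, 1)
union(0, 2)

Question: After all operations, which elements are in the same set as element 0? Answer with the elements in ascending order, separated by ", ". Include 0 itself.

Step 1: union(3, 1) -> merged; set of 3 now {1, 3}
Step 2: find(9) -> no change; set of 9 is {9}
Step 3: find(0) -> no change; set of 0 is {0}
Step 4: union(12, 3) -> merged; set of 12 now {1, 3, 12}
Step 5: union(4, 1) -> merged; set of 4 now {1, 3, 4, 12}
Step 6: union(7, 10) -> merged; set of 7 now {7, 10}
Step 7: union(11, 2) -> merged; set of 11 now {2, 11}
Step 8: find(8) -> no change; set of 8 is {8}
Step 9: union(3, 1) -> already same set; set of 3 now {1, 3, 4, 12}
Step 10: union(0, 2) -> merged; set of 0 now {0, 2, 11}
Component of 0: {0, 2, 11}

Answer: 0, 2, 11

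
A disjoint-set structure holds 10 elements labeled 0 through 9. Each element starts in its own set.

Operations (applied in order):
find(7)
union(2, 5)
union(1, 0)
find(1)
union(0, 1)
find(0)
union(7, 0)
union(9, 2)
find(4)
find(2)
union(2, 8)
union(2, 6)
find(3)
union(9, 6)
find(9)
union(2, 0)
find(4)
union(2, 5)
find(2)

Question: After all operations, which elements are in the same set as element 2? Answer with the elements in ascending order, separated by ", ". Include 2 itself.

Step 1: find(7) -> no change; set of 7 is {7}
Step 2: union(2, 5) -> merged; set of 2 now {2, 5}
Step 3: union(1, 0) -> merged; set of 1 now {0, 1}
Step 4: find(1) -> no change; set of 1 is {0, 1}
Step 5: union(0, 1) -> already same set; set of 0 now {0, 1}
Step 6: find(0) -> no change; set of 0 is {0, 1}
Step 7: union(7, 0) -> merged; set of 7 now {0, 1, 7}
Step 8: union(9, 2) -> merged; set of 9 now {2, 5, 9}
Step 9: find(4) -> no change; set of 4 is {4}
Step 10: find(2) -> no change; set of 2 is {2, 5, 9}
Step 11: union(2, 8) -> merged; set of 2 now {2, 5, 8, 9}
Step 12: union(2, 6) -> merged; set of 2 now {2, 5, 6, 8, 9}
Step 13: find(3) -> no change; set of 3 is {3}
Step 14: union(9, 6) -> already same set; set of 9 now {2, 5, 6, 8, 9}
Step 15: find(9) -> no change; set of 9 is {2, 5, 6, 8, 9}
Step 16: union(2, 0) -> merged; set of 2 now {0, 1, 2, 5, 6, 7, 8, 9}
Step 17: find(4) -> no change; set of 4 is {4}
Step 18: union(2, 5) -> already same set; set of 2 now {0, 1, 2, 5, 6, 7, 8, 9}
Step 19: find(2) -> no change; set of 2 is {0, 1, 2, 5, 6, 7, 8, 9}
Component of 2: {0, 1, 2, 5, 6, 7, 8, 9}

Answer: 0, 1, 2, 5, 6, 7, 8, 9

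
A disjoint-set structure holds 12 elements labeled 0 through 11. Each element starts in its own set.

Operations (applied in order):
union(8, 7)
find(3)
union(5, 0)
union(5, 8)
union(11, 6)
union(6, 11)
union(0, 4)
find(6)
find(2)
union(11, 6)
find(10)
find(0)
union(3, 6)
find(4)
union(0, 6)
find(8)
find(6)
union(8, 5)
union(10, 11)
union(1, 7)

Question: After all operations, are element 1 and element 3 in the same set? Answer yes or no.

Step 1: union(8, 7) -> merged; set of 8 now {7, 8}
Step 2: find(3) -> no change; set of 3 is {3}
Step 3: union(5, 0) -> merged; set of 5 now {0, 5}
Step 4: union(5, 8) -> merged; set of 5 now {0, 5, 7, 8}
Step 5: union(11, 6) -> merged; set of 11 now {6, 11}
Step 6: union(6, 11) -> already same set; set of 6 now {6, 11}
Step 7: union(0, 4) -> merged; set of 0 now {0, 4, 5, 7, 8}
Step 8: find(6) -> no change; set of 6 is {6, 11}
Step 9: find(2) -> no change; set of 2 is {2}
Step 10: union(11, 6) -> already same set; set of 11 now {6, 11}
Step 11: find(10) -> no change; set of 10 is {10}
Step 12: find(0) -> no change; set of 0 is {0, 4, 5, 7, 8}
Step 13: union(3, 6) -> merged; set of 3 now {3, 6, 11}
Step 14: find(4) -> no change; set of 4 is {0, 4, 5, 7, 8}
Step 15: union(0, 6) -> merged; set of 0 now {0, 3, 4, 5, 6, 7, 8, 11}
Step 16: find(8) -> no change; set of 8 is {0, 3, 4, 5, 6, 7, 8, 11}
Step 17: find(6) -> no change; set of 6 is {0, 3, 4, 5, 6, 7, 8, 11}
Step 18: union(8, 5) -> already same set; set of 8 now {0, 3, 4, 5, 6, 7, 8, 11}
Step 19: union(10, 11) -> merged; set of 10 now {0, 3, 4, 5, 6, 7, 8, 10, 11}
Step 20: union(1, 7) -> merged; set of 1 now {0, 1, 3, 4, 5, 6, 7, 8, 10, 11}
Set of 1: {0, 1, 3, 4, 5, 6, 7, 8, 10, 11}; 3 is a member.

Answer: yes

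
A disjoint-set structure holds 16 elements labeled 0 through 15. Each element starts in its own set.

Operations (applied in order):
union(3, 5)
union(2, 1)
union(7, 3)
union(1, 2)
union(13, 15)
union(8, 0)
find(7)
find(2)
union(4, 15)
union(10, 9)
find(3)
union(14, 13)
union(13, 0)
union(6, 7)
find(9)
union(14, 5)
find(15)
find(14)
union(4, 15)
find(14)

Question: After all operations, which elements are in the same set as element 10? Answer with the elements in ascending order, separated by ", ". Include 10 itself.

Answer: 9, 10

Derivation:
Step 1: union(3, 5) -> merged; set of 3 now {3, 5}
Step 2: union(2, 1) -> merged; set of 2 now {1, 2}
Step 3: union(7, 3) -> merged; set of 7 now {3, 5, 7}
Step 4: union(1, 2) -> already same set; set of 1 now {1, 2}
Step 5: union(13, 15) -> merged; set of 13 now {13, 15}
Step 6: union(8, 0) -> merged; set of 8 now {0, 8}
Step 7: find(7) -> no change; set of 7 is {3, 5, 7}
Step 8: find(2) -> no change; set of 2 is {1, 2}
Step 9: union(4, 15) -> merged; set of 4 now {4, 13, 15}
Step 10: union(10, 9) -> merged; set of 10 now {9, 10}
Step 11: find(3) -> no change; set of 3 is {3, 5, 7}
Step 12: union(14, 13) -> merged; set of 14 now {4, 13, 14, 15}
Step 13: union(13, 0) -> merged; set of 13 now {0, 4, 8, 13, 14, 15}
Step 14: union(6, 7) -> merged; set of 6 now {3, 5, 6, 7}
Step 15: find(9) -> no change; set of 9 is {9, 10}
Step 16: union(14, 5) -> merged; set of 14 now {0, 3, 4, 5, 6, 7, 8, 13, 14, 15}
Step 17: find(15) -> no change; set of 15 is {0, 3, 4, 5, 6, 7, 8, 13, 14, 15}
Step 18: find(14) -> no change; set of 14 is {0, 3, 4, 5, 6, 7, 8, 13, 14, 15}
Step 19: union(4, 15) -> already same set; set of 4 now {0, 3, 4, 5, 6, 7, 8, 13, 14, 15}
Step 20: find(14) -> no change; set of 14 is {0, 3, 4, 5, 6, 7, 8, 13, 14, 15}
Component of 10: {9, 10}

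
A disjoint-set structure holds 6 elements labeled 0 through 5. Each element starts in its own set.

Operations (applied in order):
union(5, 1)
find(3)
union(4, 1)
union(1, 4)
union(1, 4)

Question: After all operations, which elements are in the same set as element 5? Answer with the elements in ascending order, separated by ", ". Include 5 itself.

Answer: 1, 4, 5

Derivation:
Step 1: union(5, 1) -> merged; set of 5 now {1, 5}
Step 2: find(3) -> no change; set of 3 is {3}
Step 3: union(4, 1) -> merged; set of 4 now {1, 4, 5}
Step 4: union(1, 4) -> already same set; set of 1 now {1, 4, 5}
Step 5: union(1, 4) -> already same set; set of 1 now {1, 4, 5}
Component of 5: {1, 4, 5}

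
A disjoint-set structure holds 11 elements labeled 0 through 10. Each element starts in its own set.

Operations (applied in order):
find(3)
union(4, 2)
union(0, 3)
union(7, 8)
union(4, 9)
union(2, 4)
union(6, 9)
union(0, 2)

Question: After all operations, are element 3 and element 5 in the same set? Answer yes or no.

Answer: no

Derivation:
Step 1: find(3) -> no change; set of 3 is {3}
Step 2: union(4, 2) -> merged; set of 4 now {2, 4}
Step 3: union(0, 3) -> merged; set of 0 now {0, 3}
Step 4: union(7, 8) -> merged; set of 7 now {7, 8}
Step 5: union(4, 9) -> merged; set of 4 now {2, 4, 9}
Step 6: union(2, 4) -> already same set; set of 2 now {2, 4, 9}
Step 7: union(6, 9) -> merged; set of 6 now {2, 4, 6, 9}
Step 8: union(0, 2) -> merged; set of 0 now {0, 2, 3, 4, 6, 9}
Set of 3: {0, 2, 3, 4, 6, 9}; 5 is not a member.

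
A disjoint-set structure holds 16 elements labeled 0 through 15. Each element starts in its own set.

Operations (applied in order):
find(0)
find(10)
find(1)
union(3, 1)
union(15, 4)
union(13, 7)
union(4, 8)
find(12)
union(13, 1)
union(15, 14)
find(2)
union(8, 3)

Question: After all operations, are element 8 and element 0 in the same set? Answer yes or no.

Step 1: find(0) -> no change; set of 0 is {0}
Step 2: find(10) -> no change; set of 10 is {10}
Step 3: find(1) -> no change; set of 1 is {1}
Step 4: union(3, 1) -> merged; set of 3 now {1, 3}
Step 5: union(15, 4) -> merged; set of 15 now {4, 15}
Step 6: union(13, 7) -> merged; set of 13 now {7, 13}
Step 7: union(4, 8) -> merged; set of 4 now {4, 8, 15}
Step 8: find(12) -> no change; set of 12 is {12}
Step 9: union(13, 1) -> merged; set of 13 now {1, 3, 7, 13}
Step 10: union(15, 14) -> merged; set of 15 now {4, 8, 14, 15}
Step 11: find(2) -> no change; set of 2 is {2}
Step 12: union(8, 3) -> merged; set of 8 now {1, 3, 4, 7, 8, 13, 14, 15}
Set of 8: {1, 3, 4, 7, 8, 13, 14, 15}; 0 is not a member.

Answer: no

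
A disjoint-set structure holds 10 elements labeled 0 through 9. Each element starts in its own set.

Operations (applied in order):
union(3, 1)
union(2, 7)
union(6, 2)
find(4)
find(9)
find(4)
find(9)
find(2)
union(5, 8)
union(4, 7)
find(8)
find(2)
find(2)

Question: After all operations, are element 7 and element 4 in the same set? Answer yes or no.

Answer: yes

Derivation:
Step 1: union(3, 1) -> merged; set of 3 now {1, 3}
Step 2: union(2, 7) -> merged; set of 2 now {2, 7}
Step 3: union(6, 2) -> merged; set of 6 now {2, 6, 7}
Step 4: find(4) -> no change; set of 4 is {4}
Step 5: find(9) -> no change; set of 9 is {9}
Step 6: find(4) -> no change; set of 4 is {4}
Step 7: find(9) -> no change; set of 9 is {9}
Step 8: find(2) -> no change; set of 2 is {2, 6, 7}
Step 9: union(5, 8) -> merged; set of 5 now {5, 8}
Step 10: union(4, 7) -> merged; set of 4 now {2, 4, 6, 7}
Step 11: find(8) -> no change; set of 8 is {5, 8}
Step 12: find(2) -> no change; set of 2 is {2, 4, 6, 7}
Step 13: find(2) -> no change; set of 2 is {2, 4, 6, 7}
Set of 7: {2, 4, 6, 7}; 4 is a member.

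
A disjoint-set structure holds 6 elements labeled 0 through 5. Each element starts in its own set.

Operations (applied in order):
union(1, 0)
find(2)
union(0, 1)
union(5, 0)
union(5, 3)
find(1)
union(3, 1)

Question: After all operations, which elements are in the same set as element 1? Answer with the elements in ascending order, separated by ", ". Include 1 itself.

Step 1: union(1, 0) -> merged; set of 1 now {0, 1}
Step 2: find(2) -> no change; set of 2 is {2}
Step 3: union(0, 1) -> already same set; set of 0 now {0, 1}
Step 4: union(5, 0) -> merged; set of 5 now {0, 1, 5}
Step 5: union(5, 3) -> merged; set of 5 now {0, 1, 3, 5}
Step 6: find(1) -> no change; set of 1 is {0, 1, 3, 5}
Step 7: union(3, 1) -> already same set; set of 3 now {0, 1, 3, 5}
Component of 1: {0, 1, 3, 5}

Answer: 0, 1, 3, 5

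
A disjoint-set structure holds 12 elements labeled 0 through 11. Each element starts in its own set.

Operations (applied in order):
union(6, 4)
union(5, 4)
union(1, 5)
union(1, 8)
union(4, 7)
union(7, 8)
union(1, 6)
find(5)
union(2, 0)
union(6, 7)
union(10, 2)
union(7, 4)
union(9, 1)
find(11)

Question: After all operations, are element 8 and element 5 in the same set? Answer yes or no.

Step 1: union(6, 4) -> merged; set of 6 now {4, 6}
Step 2: union(5, 4) -> merged; set of 5 now {4, 5, 6}
Step 3: union(1, 5) -> merged; set of 1 now {1, 4, 5, 6}
Step 4: union(1, 8) -> merged; set of 1 now {1, 4, 5, 6, 8}
Step 5: union(4, 7) -> merged; set of 4 now {1, 4, 5, 6, 7, 8}
Step 6: union(7, 8) -> already same set; set of 7 now {1, 4, 5, 6, 7, 8}
Step 7: union(1, 6) -> already same set; set of 1 now {1, 4, 5, 6, 7, 8}
Step 8: find(5) -> no change; set of 5 is {1, 4, 5, 6, 7, 8}
Step 9: union(2, 0) -> merged; set of 2 now {0, 2}
Step 10: union(6, 7) -> already same set; set of 6 now {1, 4, 5, 6, 7, 8}
Step 11: union(10, 2) -> merged; set of 10 now {0, 2, 10}
Step 12: union(7, 4) -> already same set; set of 7 now {1, 4, 5, 6, 7, 8}
Step 13: union(9, 1) -> merged; set of 9 now {1, 4, 5, 6, 7, 8, 9}
Step 14: find(11) -> no change; set of 11 is {11}
Set of 8: {1, 4, 5, 6, 7, 8, 9}; 5 is a member.

Answer: yes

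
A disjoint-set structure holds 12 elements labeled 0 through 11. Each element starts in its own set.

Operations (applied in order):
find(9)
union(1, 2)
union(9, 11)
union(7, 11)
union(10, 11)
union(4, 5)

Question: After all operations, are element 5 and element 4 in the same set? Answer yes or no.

Answer: yes

Derivation:
Step 1: find(9) -> no change; set of 9 is {9}
Step 2: union(1, 2) -> merged; set of 1 now {1, 2}
Step 3: union(9, 11) -> merged; set of 9 now {9, 11}
Step 4: union(7, 11) -> merged; set of 7 now {7, 9, 11}
Step 5: union(10, 11) -> merged; set of 10 now {7, 9, 10, 11}
Step 6: union(4, 5) -> merged; set of 4 now {4, 5}
Set of 5: {4, 5}; 4 is a member.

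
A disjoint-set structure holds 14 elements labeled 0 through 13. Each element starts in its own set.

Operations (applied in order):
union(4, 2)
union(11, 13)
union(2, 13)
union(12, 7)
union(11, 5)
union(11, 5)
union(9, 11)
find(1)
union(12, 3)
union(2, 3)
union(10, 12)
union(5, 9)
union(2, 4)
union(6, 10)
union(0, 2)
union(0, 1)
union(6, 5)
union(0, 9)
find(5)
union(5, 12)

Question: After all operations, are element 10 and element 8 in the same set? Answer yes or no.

Step 1: union(4, 2) -> merged; set of 4 now {2, 4}
Step 2: union(11, 13) -> merged; set of 11 now {11, 13}
Step 3: union(2, 13) -> merged; set of 2 now {2, 4, 11, 13}
Step 4: union(12, 7) -> merged; set of 12 now {7, 12}
Step 5: union(11, 5) -> merged; set of 11 now {2, 4, 5, 11, 13}
Step 6: union(11, 5) -> already same set; set of 11 now {2, 4, 5, 11, 13}
Step 7: union(9, 11) -> merged; set of 9 now {2, 4, 5, 9, 11, 13}
Step 8: find(1) -> no change; set of 1 is {1}
Step 9: union(12, 3) -> merged; set of 12 now {3, 7, 12}
Step 10: union(2, 3) -> merged; set of 2 now {2, 3, 4, 5, 7, 9, 11, 12, 13}
Step 11: union(10, 12) -> merged; set of 10 now {2, 3, 4, 5, 7, 9, 10, 11, 12, 13}
Step 12: union(5, 9) -> already same set; set of 5 now {2, 3, 4, 5, 7, 9, 10, 11, 12, 13}
Step 13: union(2, 4) -> already same set; set of 2 now {2, 3, 4, 5, 7, 9, 10, 11, 12, 13}
Step 14: union(6, 10) -> merged; set of 6 now {2, 3, 4, 5, 6, 7, 9, 10, 11, 12, 13}
Step 15: union(0, 2) -> merged; set of 0 now {0, 2, 3, 4, 5, 6, 7, 9, 10, 11, 12, 13}
Step 16: union(0, 1) -> merged; set of 0 now {0, 1, 2, 3, 4, 5, 6, 7, 9, 10, 11, 12, 13}
Step 17: union(6, 5) -> already same set; set of 6 now {0, 1, 2, 3, 4, 5, 6, 7, 9, 10, 11, 12, 13}
Step 18: union(0, 9) -> already same set; set of 0 now {0, 1, 2, 3, 4, 5, 6, 7, 9, 10, 11, 12, 13}
Step 19: find(5) -> no change; set of 5 is {0, 1, 2, 3, 4, 5, 6, 7, 9, 10, 11, 12, 13}
Step 20: union(5, 12) -> already same set; set of 5 now {0, 1, 2, 3, 4, 5, 6, 7, 9, 10, 11, 12, 13}
Set of 10: {0, 1, 2, 3, 4, 5, 6, 7, 9, 10, 11, 12, 13}; 8 is not a member.

Answer: no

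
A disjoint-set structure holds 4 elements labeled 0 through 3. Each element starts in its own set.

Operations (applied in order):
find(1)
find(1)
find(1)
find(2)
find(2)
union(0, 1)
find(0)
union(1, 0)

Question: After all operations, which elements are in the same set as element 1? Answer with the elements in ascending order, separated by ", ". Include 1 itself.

Step 1: find(1) -> no change; set of 1 is {1}
Step 2: find(1) -> no change; set of 1 is {1}
Step 3: find(1) -> no change; set of 1 is {1}
Step 4: find(2) -> no change; set of 2 is {2}
Step 5: find(2) -> no change; set of 2 is {2}
Step 6: union(0, 1) -> merged; set of 0 now {0, 1}
Step 7: find(0) -> no change; set of 0 is {0, 1}
Step 8: union(1, 0) -> already same set; set of 1 now {0, 1}
Component of 1: {0, 1}

Answer: 0, 1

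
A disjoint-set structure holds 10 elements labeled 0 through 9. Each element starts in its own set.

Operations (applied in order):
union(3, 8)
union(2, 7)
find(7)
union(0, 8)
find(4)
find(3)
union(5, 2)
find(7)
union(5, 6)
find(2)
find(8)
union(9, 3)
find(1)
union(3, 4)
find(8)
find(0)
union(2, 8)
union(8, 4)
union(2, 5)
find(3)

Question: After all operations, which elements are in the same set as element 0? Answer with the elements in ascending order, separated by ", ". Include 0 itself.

Step 1: union(3, 8) -> merged; set of 3 now {3, 8}
Step 2: union(2, 7) -> merged; set of 2 now {2, 7}
Step 3: find(7) -> no change; set of 7 is {2, 7}
Step 4: union(0, 8) -> merged; set of 0 now {0, 3, 8}
Step 5: find(4) -> no change; set of 4 is {4}
Step 6: find(3) -> no change; set of 3 is {0, 3, 8}
Step 7: union(5, 2) -> merged; set of 5 now {2, 5, 7}
Step 8: find(7) -> no change; set of 7 is {2, 5, 7}
Step 9: union(5, 6) -> merged; set of 5 now {2, 5, 6, 7}
Step 10: find(2) -> no change; set of 2 is {2, 5, 6, 7}
Step 11: find(8) -> no change; set of 8 is {0, 3, 8}
Step 12: union(9, 3) -> merged; set of 9 now {0, 3, 8, 9}
Step 13: find(1) -> no change; set of 1 is {1}
Step 14: union(3, 4) -> merged; set of 3 now {0, 3, 4, 8, 9}
Step 15: find(8) -> no change; set of 8 is {0, 3, 4, 8, 9}
Step 16: find(0) -> no change; set of 0 is {0, 3, 4, 8, 9}
Step 17: union(2, 8) -> merged; set of 2 now {0, 2, 3, 4, 5, 6, 7, 8, 9}
Step 18: union(8, 4) -> already same set; set of 8 now {0, 2, 3, 4, 5, 6, 7, 8, 9}
Step 19: union(2, 5) -> already same set; set of 2 now {0, 2, 3, 4, 5, 6, 7, 8, 9}
Step 20: find(3) -> no change; set of 3 is {0, 2, 3, 4, 5, 6, 7, 8, 9}
Component of 0: {0, 2, 3, 4, 5, 6, 7, 8, 9}

Answer: 0, 2, 3, 4, 5, 6, 7, 8, 9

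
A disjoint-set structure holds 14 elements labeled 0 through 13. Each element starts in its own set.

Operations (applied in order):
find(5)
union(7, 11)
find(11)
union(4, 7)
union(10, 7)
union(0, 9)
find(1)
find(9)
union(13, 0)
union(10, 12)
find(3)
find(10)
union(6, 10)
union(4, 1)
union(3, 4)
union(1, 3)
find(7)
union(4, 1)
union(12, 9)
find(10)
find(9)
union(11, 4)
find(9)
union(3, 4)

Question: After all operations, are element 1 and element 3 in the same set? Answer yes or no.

Answer: yes

Derivation:
Step 1: find(5) -> no change; set of 5 is {5}
Step 2: union(7, 11) -> merged; set of 7 now {7, 11}
Step 3: find(11) -> no change; set of 11 is {7, 11}
Step 4: union(4, 7) -> merged; set of 4 now {4, 7, 11}
Step 5: union(10, 7) -> merged; set of 10 now {4, 7, 10, 11}
Step 6: union(0, 9) -> merged; set of 0 now {0, 9}
Step 7: find(1) -> no change; set of 1 is {1}
Step 8: find(9) -> no change; set of 9 is {0, 9}
Step 9: union(13, 0) -> merged; set of 13 now {0, 9, 13}
Step 10: union(10, 12) -> merged; set of 10 now {4, 7, 10, 11, 12}
Step 11: find(3) -> no change; set of 3 is {3}
Step 12: find(10) -> no change; set of 10 is {4, 7, 10, 11, 12}
Step 13: union(6, 10) -> merged; set of 6 now {4, 6, 7, 10, 11, 12}
Step 14: union(4, 1) -> merged; set of 4 now {1, 4, 6, 7, 10, 11, 12}
Step 15: union(3, 4) -> merged; set of 3 now {1, 3, 4, 6, 7, 10, 11, 12}
Step 16: union(1, 3) -> already same set; set of 1 now {1, 3, 4, 6, 7, 10, 11, 12}
Step 17: find(7) -> no change; set of 7 is {1, 3, 4, 6, 7, 10, 11, 12}
Step 18: union(4, 1) -> already same set; set of 4 now {1, 3, 4, 6, 7, 10, 11, 12}
Step 19: union(12, 9) -> merged; set of 12 now {0, 1, 3, 4, 6, 7, 9, 10, 11, 12, 13}
Step 20: find(10) -> no change; set of 10 is {0, 1, 3, 4, 6, 7, 9, 10, 11, 12, 13}
Step 21: find(9) -> no change; set of 9 is {0, 1, 3, 4, 6, 7, 9, 10, 11, 12, 13}
Step 22: union(11, 4) -> already same set; set of 11 now {0, 1, 3, 4, 6, 7, 9, 10, 11, 12, 13}
Step 23: find(9) -> no change; set of 9 is {0, 1, 3, 4, 6, 7, 9, 10, 11, 12, 13}
Step 24: union(3, 4) -> already same set; set of 3 now {0, 1, 3, 4, 6, 7, 9, 10, 11, 12, 13}
Set of 1: {0, 1, 3, 4, 6, 7, 9, 10, 11, 12, 13}; 3 is a member.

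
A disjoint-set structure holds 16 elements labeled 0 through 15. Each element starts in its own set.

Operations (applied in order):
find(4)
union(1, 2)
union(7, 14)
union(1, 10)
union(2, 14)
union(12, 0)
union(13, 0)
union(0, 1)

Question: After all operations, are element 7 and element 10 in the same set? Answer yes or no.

Answer: yes

Derivation:
Step 1: find(4) -> no change; set of 4 is {4}
Step 2: union(1, 2) -> merged; set of 1 now {1, 2}
Step 3: union(7, 14) -> merged; set of 7 now {7, 14}
Step 4: union(1, 10) -> merged; set of 1 now {1, 2, 10}
Step 5: union(2, 14) -> merged; set of 2 now {1, 2, 7, 10, 14}
Step 6: union(12, 0) -> merged; set of 12 now {0, 12}
Step 7: union(13, 0) -> merged; set of 13 now {0, 12, 13}
Step 8: union(0, 1) -> merged; set of 0 now {0, 1, 2, 7, 10, 12, 13, 14}
Set of 7: {0, 1, 2, 7, 10, 12, 13, 14}; 10 is a member.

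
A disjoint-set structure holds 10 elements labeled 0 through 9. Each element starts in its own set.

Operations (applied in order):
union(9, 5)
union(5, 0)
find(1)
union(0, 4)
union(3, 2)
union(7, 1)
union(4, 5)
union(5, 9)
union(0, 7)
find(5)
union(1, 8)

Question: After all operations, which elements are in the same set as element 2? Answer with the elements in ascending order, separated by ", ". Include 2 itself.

Step 1: union(9, 5) -> merged; set of 9 now {5, 9}
Step 2: union(5, 0) -> merged; set of 5 now {0, 5, 9}
Step 3: find(1) -> no change; set of 1 is {1}
Step 4: union(0, 4) -> merged; set of 0 now {0, 4, 5, 9}
Step 5: union(3, 2) -> merged; set of 3 now {2, 3}
Step 6: union(7, 1) -> merged; set of 7 now {1, 7}
Step 7: union(4, 5) -> already same set; set of 4 now {0, 4, 5, 9}
Step 8: union(5, 9) -> already same set; set of 5 now {0, 4, 5, 9}
Step 9: union(0, 7) -> merged; set of 0 now {0, 1, 4, 5, 7, 9}
Step 10: find(5) -> no change; set of 5 is {0, 1, 4, 5, 7, 9}
Step 11: union(1, 8) -> merged; set of 1 now {0, 1, 4, 5, 7, 8, 9}
Component of 2: {2, 3}

Answer: 2, 3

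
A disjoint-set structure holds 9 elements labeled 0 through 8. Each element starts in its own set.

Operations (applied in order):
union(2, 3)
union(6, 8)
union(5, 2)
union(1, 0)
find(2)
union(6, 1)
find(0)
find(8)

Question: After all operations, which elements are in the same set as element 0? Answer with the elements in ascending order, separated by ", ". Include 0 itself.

Step 1: union(2, 3) -> merged; set of 2 now {2, 3}
Step 2: union(6, 8) -> merged; set of 6 now {6, 8}
Step 3: union(5, 2) -> merged; set of 5 now {2, 3, 5}
Step 4: union(1, 0) -> merged; set of 1 now {0, 1}
Step 5: find(2) -> no change; set of 2 is {2, 3, 5}
Step 6: union(6, 1) -> merged; set of 6 now {0, 1, 6, 8}
Step 7: find(0) -> no change; set of 0 is {0, 1, 6, 8}
Step 8: find(8) -> no change; set of 8 is {0, 1, 6, 8}
Component of 0: {0, 1, 6, 8}

Answer: 0, 1, 6, 8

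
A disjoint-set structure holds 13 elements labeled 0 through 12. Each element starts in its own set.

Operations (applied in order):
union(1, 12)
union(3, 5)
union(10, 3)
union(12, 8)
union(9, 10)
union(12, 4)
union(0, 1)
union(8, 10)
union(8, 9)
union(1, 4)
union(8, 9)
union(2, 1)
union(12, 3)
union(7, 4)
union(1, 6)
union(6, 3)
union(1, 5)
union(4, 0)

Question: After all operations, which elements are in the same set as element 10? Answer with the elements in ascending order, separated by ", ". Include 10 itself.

Answer: 0, 1, 2, 3, 4, 5, 6, 7, 8, 9, 10, 12

Derivation:
Step 1: union(1, 12) -> merged; set of 1 now {1, 12}
Step 2: union(3, 5) -> merged; set of 3 now {3, 5}
Step 3: union(10, 3) -> merged; set of 10 now {3, 5, 10}
Step 4: union(12, 8) -> merged; set of 12 now {1, 8, 12}
Step 5: union(9, 10) -> merged; set of 9 now {3, 5, 9, 10}
Step 6: union(12, 4) -> merged; set of 12 now {1, 4, 8, 12}
Step 7: union(0, 1) -> merged; set of 0 now {0, 1, 4, 8, 12}
Step 8: union(8, 10) -> merged; set of 8 now {0, 1, 3, 4, 5, 8, 9, 10, 12}
Step 9: union(8, 9) -> already same set; set of 8 now {0, 1, 3, 4, 5, 8, 9, 10, 12}
Step 10: union(1, 4) -> already same set; set of 1 now {0, 1, 3, 4, 5, 8, 9, 10, 12}
Step 11: union(8, 9) -> already same set; set of 8 now {0, 1, 3, 4, 5, 8, 9, 10, 12}
Step 12: union(2, 1) -> merged; set of 2 now {0, 1, 2, 3, 4, 5, 8, 9, 10, 12}
Step 13: union(12, 3) -> already same set; set of 12 now {0, 1, 2, 3, 4, 5, 8, 9, 10, 12}
Step 14: union(7, 4) -> merged; set of 7 now {0, 1, 2, 3, 4, 5, 7, 8, 9, 10, 12}
Step 15: union(1, 6) -> merged; set of 1 now {0, 1, 2, 3, 4, 5, 6, 7, 8, 9, 10, 12}
Step 16: union(6, 3) -> already same set; set of 6 now {0, 1, 2, 3, 4, 5, 6, 7, 8, 9, 10, 12}
Step 17: union(1, 5) -> already same set; set of 1 now {0, 1, 2, 3, 4, 5, 6, 7, 8, 9, 10, 12}
Step 18: union(4, 0) -> already same set; set of 4 now {0, 1, 2, 3, 4, 5, 6, 7, 8, 9, 10, 12}
Component of 10: {0, 1, 2, 3, 4, 5, 6, 7, 8, 9, 10, 12}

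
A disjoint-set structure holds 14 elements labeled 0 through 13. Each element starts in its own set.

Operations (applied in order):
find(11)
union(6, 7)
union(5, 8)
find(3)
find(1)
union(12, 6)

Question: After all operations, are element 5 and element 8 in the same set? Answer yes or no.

Step 1: find(11) -> no change; set of 11 is {11}
Step 2: union(6, 7) -> merged; set of 6 now {6, 7}
Step 3: union(5, 8) -> merged; set of 5 now {5, 8}
Step 4: find(3) -> no change; set of 3 is {3}
Step 5: find(1) -> no change; set of 1 is {1}
Step 6: union(12, 6) -> merged; set of 12 now {6, 7, 12}
Set of 5: {5, 8}; 8 is a member.

Answer: yes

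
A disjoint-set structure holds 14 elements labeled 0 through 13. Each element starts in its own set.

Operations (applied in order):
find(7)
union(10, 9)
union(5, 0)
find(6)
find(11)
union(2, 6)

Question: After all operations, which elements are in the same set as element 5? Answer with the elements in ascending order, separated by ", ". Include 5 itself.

Answer: 0, 5

Derivation:
Step 1: find(7) -> no change; set of 7 is {7}
Step 2: union(10, 9) -> merged; set of 10 now {9, 10}
Step 3: union(5, 0) -> merged; set of 5 now {0, 5}
Step 4: find(6) -> no change; set of 6 is {6}
Step 5: find(11) -> no change; set of 11 is {11}
Step 6: union(2, 6) -> merged; set of 2 now {2, 6}
Component of 5: {0, 5}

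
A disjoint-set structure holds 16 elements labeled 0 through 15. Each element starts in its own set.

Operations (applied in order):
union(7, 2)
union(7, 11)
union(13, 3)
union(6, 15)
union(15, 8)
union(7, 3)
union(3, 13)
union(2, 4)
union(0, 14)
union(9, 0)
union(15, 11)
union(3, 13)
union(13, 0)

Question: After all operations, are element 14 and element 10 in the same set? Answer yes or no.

Answer: no

Derivation:
Step 1: union(7, 2) -> merged; set of 7 now {2, 7}
Step 2: union(7, 11) -> merged; set of 7 now {2, 7, 11}
Step 3: union(13, 3) -> merged; set of 13 now {3, 13}
Step 4: union(6, 15) -> merged; set of 6 now {6, 15}
Step 5: union(15, 8) -> merged; set of 15 now {6, 8, 15}
Step 6: union(7, 3) -> merged; set of 7 now {2, 3, 7, 11, 13}
Step 7: union(3, 13) -> already same set; set of 3 now {2, 3, 7, 11, 13}
Step 8: union(2, 4) -> merged; set of 2 now {2, 3, 4, 7, 11, 13}
Step 9: union(0, 14) -> merged; set of 0 now {0, 14}
Step 10: union(9, 0) -> merged; set of 9 now {0, 9, 14}
Step 11: union(15, 11) -> merged; set of 15 now {2, 3, 4, 6, 7, 8, 11, 13, 15}
Step 12: union(3, 13) -> already same set; set of 3 now {2, 3, 4, 6, 7, 8, 11, 13, 15}
Step 13: union(13, 0) -> merged; set of 13 now {0, 2, 3, 4, 6, 7, 8, 9, 11, 13, 14, 15}
Set of 14: {0, 2, 3, 4, 6, 7, 8, 9, 11, 13, 14, 15}; 10 is not a member.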